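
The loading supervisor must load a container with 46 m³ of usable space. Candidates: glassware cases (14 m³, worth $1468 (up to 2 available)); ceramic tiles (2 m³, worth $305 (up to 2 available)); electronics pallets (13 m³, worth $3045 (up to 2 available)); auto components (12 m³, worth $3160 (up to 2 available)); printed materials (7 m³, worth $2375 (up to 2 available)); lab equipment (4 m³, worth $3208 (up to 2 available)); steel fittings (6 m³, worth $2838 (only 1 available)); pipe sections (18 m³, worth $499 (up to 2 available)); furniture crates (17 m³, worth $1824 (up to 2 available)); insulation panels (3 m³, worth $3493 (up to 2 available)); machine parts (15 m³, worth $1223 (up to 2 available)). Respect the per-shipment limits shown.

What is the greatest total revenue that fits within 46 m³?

The ratio ordering already packs tightly: auto components + 2×printed materials + 2×lab equipment + steel fittings + 2×insulation panels, 46 m³, 24150.
Every other selection either busts 46 m³ or exceeds an availability limit or fails to beat 24150.

24150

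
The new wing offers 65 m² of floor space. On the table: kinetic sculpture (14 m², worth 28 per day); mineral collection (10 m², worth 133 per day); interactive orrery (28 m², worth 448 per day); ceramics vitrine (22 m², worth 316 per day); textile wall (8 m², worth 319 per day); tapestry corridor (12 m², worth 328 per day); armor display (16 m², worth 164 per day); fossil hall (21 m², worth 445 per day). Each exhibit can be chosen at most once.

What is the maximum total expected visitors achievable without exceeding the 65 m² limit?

Best packing: ceramics vitrine + textile wall + tapestry corridor + fossil hall — 63 m², 1408 total.
Runner-up interactive orrery + textile wall + tapestry corridor + armor display tops out at 1259.

1408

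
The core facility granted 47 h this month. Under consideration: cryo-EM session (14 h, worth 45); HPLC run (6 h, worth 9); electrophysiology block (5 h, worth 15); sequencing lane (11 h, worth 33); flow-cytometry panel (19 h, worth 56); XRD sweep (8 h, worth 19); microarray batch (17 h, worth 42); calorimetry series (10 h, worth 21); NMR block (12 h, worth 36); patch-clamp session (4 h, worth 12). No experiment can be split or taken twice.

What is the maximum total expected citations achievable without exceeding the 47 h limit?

141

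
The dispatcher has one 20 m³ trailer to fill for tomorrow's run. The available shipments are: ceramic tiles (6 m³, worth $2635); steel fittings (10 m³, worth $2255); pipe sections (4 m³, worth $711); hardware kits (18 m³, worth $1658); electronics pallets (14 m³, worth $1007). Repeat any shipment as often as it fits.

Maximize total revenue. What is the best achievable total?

7905

Best packing: 3×ceramic tiles — 18 m³, 7905 total.
Every other selection either busts 20 m³ or fails to beat 7905.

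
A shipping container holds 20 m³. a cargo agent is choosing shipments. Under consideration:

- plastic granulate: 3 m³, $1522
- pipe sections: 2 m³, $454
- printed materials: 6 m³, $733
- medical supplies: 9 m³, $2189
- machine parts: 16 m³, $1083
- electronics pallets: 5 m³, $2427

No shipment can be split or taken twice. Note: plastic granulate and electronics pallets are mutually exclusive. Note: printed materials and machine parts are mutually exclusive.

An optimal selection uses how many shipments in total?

Best achievable revenue is 5349.
One optimal bundle: printed materials + medical supplies + electronics pallets (20 m³).
All optima have 3 shipments.

3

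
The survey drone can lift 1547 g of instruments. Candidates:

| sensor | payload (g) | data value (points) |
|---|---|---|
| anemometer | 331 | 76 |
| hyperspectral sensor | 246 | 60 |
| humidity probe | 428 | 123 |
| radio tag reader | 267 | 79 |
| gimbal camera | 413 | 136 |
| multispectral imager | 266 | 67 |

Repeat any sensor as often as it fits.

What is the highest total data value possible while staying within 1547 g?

The ratio ordering already packs tightly: radio tag reader + 3×gimbal camera, 1506 g, 487.

487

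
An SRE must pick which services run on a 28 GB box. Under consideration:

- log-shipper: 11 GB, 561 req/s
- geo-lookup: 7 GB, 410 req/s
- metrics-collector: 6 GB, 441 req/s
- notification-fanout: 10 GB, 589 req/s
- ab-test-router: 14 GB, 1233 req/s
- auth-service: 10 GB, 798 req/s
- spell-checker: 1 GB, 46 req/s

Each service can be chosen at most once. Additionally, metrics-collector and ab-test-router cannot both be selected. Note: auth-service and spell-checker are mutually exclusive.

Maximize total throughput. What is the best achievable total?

Density check — ab-test-router 88.07, auth-service 79.80, metrics-collector 73.50 are the best per GB.
Best packing: ab-test-router + auth-service — 24 GB, 2031 total.
Runner-up notification-fanout + ab-test-router + spell-checker tops out at 1868.

2031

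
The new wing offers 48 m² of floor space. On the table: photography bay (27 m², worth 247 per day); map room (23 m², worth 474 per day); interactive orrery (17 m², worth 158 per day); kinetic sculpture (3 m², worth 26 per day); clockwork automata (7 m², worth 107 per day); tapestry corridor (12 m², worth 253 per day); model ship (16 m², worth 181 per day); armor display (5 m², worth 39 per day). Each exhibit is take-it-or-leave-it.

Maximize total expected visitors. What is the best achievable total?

A density-first pass picks map room + kinetic sculpture + clockwork automata + tapestry corridor — 860 at 45 m².
Dropping kinetic sculpture frees 3 m²; slotting in armor display (5 m²) lifts the total to 873 at 47 m².

873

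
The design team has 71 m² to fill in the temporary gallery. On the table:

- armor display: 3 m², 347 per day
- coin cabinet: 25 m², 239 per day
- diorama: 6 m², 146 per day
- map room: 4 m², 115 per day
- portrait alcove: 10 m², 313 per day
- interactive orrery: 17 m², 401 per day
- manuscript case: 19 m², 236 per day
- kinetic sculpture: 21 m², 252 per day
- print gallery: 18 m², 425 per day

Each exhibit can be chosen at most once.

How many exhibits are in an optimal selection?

Best achievable expected visitors is 1837.
One optimal bundle: armor display + map room + portrait alcove + interactive orrery + manuscript case + print gallery (71 m²).
Any selection reaching 1837 contains exactly 6 exhibits.

6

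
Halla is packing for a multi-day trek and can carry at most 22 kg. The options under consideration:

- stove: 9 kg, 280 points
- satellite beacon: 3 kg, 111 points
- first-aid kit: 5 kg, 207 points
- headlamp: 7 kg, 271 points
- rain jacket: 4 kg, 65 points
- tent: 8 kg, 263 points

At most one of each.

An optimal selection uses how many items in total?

3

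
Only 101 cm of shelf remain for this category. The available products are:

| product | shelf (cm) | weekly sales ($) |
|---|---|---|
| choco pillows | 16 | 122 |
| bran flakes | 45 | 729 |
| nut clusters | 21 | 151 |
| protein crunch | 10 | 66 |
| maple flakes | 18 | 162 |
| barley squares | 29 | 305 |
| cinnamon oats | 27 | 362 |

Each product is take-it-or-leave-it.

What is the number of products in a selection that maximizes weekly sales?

Optimal total is 1396.
bran flakes + barley squares + cinnamon oats hits 1396 at 101 cm.
All optima have 3 products.

3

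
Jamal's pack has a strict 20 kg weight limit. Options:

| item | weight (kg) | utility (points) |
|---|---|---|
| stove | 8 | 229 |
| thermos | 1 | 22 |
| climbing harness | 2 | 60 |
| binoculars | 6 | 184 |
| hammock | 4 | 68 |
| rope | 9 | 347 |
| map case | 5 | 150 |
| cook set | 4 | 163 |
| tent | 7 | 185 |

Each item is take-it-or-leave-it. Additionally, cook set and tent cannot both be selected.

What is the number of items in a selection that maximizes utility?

4

The maximum utility within 20 kg is 720.
For example climbing harness + rope + map case + cook set achieves it, using 20 kg.
Every optimal selection uses 4 items.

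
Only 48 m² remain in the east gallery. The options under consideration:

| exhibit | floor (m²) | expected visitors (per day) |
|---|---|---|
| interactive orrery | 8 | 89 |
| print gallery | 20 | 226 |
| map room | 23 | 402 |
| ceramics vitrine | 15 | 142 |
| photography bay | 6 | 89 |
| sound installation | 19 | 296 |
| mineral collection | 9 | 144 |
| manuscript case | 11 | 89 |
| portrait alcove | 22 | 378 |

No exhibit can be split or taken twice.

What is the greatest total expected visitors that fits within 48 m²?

787

By expected visitors per m²: map room 17.48, portrait alcove 17.18, mineral collection 16.00, sound installation 15.58 lead.
Taking the top-ratio exhibits first gives map room + portrait alcove for 780 (45 m²).
The 22 m² tied up in portrait alcove is better spent on photography bay + sound installation — total rises to 787 (48 m²).
An exhaustive check of the 512 subsets confirms 787.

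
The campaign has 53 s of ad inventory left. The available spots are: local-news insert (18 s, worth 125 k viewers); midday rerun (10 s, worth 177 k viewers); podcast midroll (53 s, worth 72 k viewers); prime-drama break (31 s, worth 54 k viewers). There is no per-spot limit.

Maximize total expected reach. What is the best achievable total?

Density check — midday rerun 17.70, local-news insert 6.94, prime-drama break 1.74, podcast midroll 1.36 are the best per s.
Best packing: 5×midday rerun — 50 s, 885 total.
Nothing else within 53 s beats 885.

885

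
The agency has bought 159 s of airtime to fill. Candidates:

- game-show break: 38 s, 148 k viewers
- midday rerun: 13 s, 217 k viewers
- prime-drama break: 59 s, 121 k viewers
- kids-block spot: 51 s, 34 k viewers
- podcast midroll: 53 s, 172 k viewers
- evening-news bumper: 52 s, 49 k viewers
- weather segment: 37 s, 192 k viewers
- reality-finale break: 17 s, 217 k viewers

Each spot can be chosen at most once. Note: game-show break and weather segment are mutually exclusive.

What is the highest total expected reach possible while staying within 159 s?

Taking midday rerun + podcast midroll + weather segment + reality-finale break: 120 s used, 798 in expected reach.
Next best is game-show break + midday rerun + podcast midroll + reality-finale break at 754 (121 s) — short by 44.

798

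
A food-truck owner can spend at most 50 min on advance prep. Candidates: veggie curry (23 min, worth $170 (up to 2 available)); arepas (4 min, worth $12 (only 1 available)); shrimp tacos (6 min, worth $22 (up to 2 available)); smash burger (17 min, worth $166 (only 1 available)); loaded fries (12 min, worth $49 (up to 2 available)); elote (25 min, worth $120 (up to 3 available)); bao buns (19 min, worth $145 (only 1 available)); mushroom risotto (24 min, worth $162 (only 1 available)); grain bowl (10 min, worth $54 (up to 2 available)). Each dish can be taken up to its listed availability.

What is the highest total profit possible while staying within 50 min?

390

Density check — smash burger 9.76, bao buns 7.63, veggie curry 7.39, mushroom risotto 6.75 are the best per min.
Greedy by ratio would take arepas + smash burger + bao buns + grain bowl: 50 min used, total 377.
Dropping arepas and bao buns frees 23 min; slotting in veggie curry (23 min) lifts the total to 390 at 50 min.
Every other selection either busts 50 min or exceeds an availability limit or fails to beat 390.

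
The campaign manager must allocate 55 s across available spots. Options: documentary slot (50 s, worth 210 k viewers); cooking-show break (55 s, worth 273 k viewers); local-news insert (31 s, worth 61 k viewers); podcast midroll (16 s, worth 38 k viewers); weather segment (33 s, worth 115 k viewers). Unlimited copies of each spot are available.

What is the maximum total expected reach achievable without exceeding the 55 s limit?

273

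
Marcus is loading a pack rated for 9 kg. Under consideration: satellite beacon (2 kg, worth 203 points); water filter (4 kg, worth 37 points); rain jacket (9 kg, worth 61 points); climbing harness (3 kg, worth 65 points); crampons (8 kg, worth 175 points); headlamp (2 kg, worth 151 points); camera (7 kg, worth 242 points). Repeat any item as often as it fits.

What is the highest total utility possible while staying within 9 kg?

812

Ranking by ratio (utility/kg): satellite beacon 101.50, headlamp 75.50, camera 34.57, crampons 21.88.
Taking 4×satellite beacon: 8 kg used, 812 in utility.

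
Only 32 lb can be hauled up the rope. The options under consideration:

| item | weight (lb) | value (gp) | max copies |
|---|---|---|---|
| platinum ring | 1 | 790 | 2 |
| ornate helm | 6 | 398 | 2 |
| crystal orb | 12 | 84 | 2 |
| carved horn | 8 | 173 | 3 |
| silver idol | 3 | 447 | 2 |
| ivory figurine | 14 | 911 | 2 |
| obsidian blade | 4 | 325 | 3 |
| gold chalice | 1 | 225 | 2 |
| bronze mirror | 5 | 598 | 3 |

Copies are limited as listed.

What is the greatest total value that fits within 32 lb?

5143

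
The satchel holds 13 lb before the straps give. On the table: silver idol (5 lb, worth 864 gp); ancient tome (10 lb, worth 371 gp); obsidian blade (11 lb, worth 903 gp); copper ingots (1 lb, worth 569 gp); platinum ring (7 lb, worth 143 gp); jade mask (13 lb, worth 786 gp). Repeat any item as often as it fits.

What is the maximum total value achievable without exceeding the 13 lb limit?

The ratio ordering already packs tightly: 13×copper ingots, 13 lb, 7397.
No other feasible combination exceeds 7397.

7397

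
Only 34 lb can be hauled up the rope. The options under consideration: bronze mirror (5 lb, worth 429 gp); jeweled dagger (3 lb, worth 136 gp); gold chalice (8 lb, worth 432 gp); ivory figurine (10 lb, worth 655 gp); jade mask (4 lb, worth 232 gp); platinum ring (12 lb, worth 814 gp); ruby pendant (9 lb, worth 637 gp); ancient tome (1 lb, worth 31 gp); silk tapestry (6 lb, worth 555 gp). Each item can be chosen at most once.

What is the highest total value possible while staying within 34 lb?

Density check — silk tapestry 92.50, bronze mirror 85.80, ruby pendant 70.78, platinum ring 67.83 are the best per lb.
Filling by ratio: bronze mirror + platinum ring + ruby pendant + ancient tome + silk tapestry for 2466, with 1 lb left unused.
The 13 lb tied up in platinum ring and ancient tome is better spent on ivory figurine + jade mask — total rises to 2508 (34 lb).
That's the maximum — no swap from here does better than 2508.

2508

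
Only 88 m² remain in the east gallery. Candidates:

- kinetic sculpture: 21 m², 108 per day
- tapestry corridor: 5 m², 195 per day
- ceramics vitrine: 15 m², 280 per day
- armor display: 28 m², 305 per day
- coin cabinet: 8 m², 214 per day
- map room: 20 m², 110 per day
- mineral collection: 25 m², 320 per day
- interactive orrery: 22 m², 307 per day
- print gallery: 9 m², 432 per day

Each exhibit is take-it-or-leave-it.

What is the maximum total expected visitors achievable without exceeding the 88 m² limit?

1748

Best packing: tapestry corridor + ceramics vitrine + coin cabinet + mineral collection + interactive orrery + print gallery — 84 m², 1748 total.
No other feasible combination exceeds 1748.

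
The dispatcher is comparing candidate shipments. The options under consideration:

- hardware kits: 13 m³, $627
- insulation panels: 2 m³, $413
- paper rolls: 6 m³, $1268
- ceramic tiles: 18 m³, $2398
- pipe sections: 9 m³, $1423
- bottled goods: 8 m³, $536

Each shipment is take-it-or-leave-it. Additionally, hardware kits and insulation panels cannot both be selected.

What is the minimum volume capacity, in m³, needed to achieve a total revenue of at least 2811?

17

Need the lightest bundle worth ≥ 2811.
insulation panels + paper rolls + pipe sections reaches 3104 using 17 m³.
Any bundle with less than 17 m³ falls short of 2811.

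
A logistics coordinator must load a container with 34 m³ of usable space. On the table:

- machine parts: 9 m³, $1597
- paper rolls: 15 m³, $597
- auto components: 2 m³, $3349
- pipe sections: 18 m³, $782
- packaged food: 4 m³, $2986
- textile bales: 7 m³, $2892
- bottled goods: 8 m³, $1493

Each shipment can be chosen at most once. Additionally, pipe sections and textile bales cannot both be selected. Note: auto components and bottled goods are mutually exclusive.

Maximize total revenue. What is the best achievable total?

Machine parts + auto components + packaged food + textile bales uses 22 of the 34 m³ and totals 10824.
The closest alternative, paper rolls + auto components + packaged food + textile bales, reaches only 9824.

10824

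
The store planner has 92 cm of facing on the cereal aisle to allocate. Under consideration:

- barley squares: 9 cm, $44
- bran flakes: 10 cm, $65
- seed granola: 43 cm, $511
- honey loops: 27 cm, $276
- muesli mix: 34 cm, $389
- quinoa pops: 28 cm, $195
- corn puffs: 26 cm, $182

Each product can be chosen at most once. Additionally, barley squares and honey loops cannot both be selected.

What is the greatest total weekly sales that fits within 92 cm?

Best packing: bran flakes + seed granola + muesli mix — 87 cm, 965 total.
No other feasible combination exceeds 965.

965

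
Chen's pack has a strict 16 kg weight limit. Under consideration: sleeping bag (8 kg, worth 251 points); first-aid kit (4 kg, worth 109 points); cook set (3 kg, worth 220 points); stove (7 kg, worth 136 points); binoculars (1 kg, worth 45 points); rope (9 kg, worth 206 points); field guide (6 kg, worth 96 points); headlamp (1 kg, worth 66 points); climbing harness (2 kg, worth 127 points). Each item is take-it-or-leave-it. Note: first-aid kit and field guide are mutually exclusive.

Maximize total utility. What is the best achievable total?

709

Best packing: sleeping bag + cook set + binoculars + headlamp + climbing harness — 15 kg, 709 total.
An exhaustive check of the 512 subsets confirms 709.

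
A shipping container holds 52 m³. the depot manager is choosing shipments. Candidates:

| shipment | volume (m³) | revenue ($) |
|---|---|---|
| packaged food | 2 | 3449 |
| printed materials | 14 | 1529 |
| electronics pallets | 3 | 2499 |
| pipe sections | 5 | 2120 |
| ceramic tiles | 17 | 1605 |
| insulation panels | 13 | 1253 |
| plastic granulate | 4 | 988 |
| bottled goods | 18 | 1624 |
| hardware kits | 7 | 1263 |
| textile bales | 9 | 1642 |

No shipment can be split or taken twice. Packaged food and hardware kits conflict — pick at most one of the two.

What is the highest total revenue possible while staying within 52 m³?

13480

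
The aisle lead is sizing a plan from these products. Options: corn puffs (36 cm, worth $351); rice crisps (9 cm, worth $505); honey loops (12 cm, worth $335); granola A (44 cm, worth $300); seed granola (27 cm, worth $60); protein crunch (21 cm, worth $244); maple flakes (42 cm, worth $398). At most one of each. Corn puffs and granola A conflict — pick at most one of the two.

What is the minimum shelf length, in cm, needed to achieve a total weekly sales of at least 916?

Minimise cm subject to total weekly sales ≥ 916.
rice crisps + honey loops + protein crunch: 1084 weekly sales at 42 cm.
No combination under 42 cm hits 916.

42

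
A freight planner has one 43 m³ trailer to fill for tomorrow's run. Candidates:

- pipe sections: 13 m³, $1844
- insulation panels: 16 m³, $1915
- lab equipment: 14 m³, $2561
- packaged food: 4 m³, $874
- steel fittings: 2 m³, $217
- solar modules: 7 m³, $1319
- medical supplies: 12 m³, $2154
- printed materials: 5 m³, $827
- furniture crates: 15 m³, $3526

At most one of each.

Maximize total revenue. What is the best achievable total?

8700

The ratio heuristic lands on lab equipment + packaged food + steel fittings + solar modules + furniture crates (8497) but leaves 1 m³ idle.
Dropping lab equipment and steel fittings frees 16 m³; slotting in medical supplies + printed materials (17 m³) lifts the total to 8700 at 43 m³.
Every other selection either busts 43 m³ or fails to beat 8700.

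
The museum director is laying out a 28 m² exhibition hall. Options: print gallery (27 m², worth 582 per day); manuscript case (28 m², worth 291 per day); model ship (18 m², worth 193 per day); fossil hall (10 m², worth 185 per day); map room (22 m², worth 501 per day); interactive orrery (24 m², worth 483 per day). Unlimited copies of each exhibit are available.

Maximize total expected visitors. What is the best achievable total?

582

Density check — map room 22.77, print gallery 21.56, interactive orrery 20.12, fossil hall 18.50 are the best per m².
The ratio heuristic lands on map room (501) but leaves 6 m² idle.
Replace map room with print gallery: the trade gains 81 net, giving 582 at 27 m².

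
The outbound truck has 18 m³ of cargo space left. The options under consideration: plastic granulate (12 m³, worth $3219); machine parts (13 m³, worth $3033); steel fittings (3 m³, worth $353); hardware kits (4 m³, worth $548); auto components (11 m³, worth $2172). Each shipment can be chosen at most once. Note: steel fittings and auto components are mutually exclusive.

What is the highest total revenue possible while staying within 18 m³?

3767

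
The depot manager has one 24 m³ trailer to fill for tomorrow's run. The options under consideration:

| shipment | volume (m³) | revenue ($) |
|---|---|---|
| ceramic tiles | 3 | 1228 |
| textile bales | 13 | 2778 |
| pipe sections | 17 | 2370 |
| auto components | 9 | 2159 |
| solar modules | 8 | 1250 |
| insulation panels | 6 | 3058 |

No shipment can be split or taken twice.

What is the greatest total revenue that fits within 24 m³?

7064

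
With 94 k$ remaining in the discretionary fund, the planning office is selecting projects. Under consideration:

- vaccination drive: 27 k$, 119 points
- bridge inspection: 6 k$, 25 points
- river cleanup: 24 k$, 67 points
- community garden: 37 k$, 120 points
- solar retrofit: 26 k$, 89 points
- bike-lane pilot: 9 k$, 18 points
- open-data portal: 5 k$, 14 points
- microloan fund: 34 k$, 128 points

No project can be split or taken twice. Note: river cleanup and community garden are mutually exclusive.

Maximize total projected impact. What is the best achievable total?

361

Density check — vaccination drive 4.41, bridge inspection 4.17, microloan fund 3.76, solar retrofit 3.42 are the best per k$.
Taking vaccination drive + bridge inspection + solar retrofit + microloan fund: 93 k$ used, 361 in projected impact.
Runner-up vaccination drive + solar retrofit + open-data portal + microloan fund tops out at 350.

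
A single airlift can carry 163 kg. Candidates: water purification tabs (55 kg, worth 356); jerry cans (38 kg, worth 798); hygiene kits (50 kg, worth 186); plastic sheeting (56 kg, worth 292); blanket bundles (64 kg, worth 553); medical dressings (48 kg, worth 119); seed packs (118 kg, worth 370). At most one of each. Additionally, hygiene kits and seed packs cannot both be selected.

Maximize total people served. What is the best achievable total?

Density check — jerry cans 21.00, blanket bundles 8.64, water purification tabs 6.47 are the best per kg.
Best packing: water purification tabs + jerry cans + blanket bundles — 157 kg, 1707 total.
The closest alternative, jerry cans + plastic sheeting + blanket bundles, reaches only 1643.

1707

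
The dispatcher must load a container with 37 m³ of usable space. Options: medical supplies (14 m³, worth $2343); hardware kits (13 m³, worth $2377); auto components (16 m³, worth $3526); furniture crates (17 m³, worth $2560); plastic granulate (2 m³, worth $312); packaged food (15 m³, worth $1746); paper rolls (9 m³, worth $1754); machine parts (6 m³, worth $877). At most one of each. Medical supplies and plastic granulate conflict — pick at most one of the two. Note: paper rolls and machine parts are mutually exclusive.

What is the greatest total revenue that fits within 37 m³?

7092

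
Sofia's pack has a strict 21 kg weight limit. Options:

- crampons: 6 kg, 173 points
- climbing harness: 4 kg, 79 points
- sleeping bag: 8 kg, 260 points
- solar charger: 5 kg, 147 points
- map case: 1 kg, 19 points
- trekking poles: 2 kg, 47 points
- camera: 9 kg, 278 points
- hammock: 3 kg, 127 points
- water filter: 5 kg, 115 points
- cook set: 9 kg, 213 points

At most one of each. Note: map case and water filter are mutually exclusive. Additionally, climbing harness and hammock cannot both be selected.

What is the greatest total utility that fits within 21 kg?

Ranking by ratio (utility/kg): hammock 42.33, sleeping bag 32.50, camera 30.89.
Best packing: sleeping bag + map case + camera + hammock — 21 kg, 684 total.

684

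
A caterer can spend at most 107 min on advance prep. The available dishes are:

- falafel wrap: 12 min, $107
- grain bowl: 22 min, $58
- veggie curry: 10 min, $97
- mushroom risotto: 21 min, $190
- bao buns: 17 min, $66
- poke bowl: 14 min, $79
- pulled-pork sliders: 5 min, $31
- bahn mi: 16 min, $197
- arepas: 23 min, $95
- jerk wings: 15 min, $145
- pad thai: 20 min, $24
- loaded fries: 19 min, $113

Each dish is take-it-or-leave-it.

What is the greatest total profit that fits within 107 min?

928

Ranking by ratio (profit/min): bahn mi 12.31, veggie curry 9.70, jerk wings 9.67, mushroom risotto 9.05.
Greedy by ratio would take falafel wrap + veggie curry + mushroom risotto + pulled-pork sliders + bahn mi + jerk wings + loaded fries: 98 min used, total 880.
Replace pulled-pork sliders with poke bowl: the trade gains 48 net, giving 928 at 107 min.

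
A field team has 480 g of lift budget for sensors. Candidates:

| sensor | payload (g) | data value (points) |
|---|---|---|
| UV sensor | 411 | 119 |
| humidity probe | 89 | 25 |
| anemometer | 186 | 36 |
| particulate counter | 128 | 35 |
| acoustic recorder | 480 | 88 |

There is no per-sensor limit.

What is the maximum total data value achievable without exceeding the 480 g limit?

130

Greedy by ratio would take UV sensor: 411 g used, total 119.
The 411 g tied up in UV sensor is better spent on humidity probe + 3×particulate counter — total rises to 130 (473 g).
That's the maximum — no swap from here does better than 130.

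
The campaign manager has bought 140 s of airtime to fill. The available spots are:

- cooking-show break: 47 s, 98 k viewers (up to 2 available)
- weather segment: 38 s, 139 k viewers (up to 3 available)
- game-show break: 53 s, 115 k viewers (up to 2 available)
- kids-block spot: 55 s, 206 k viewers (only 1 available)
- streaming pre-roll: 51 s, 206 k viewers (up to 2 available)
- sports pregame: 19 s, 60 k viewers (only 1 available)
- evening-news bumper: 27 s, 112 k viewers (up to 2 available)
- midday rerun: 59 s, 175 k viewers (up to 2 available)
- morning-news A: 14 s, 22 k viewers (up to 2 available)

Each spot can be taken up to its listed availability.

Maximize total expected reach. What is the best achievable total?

551

Ranking by ratio (expected reach/s): evening-news bumper 4.15, streaming pre-roll 4.04, kids-block spot 3.75, weather segment 3.66.
Greedy by ratio would take streaming pre-roll + sports pregame + 2×evening-news bumper + morning-news A: 138 s used, total 512.
But weather segment + 2×streaming pre-roll fits in 140 s and reaches 551.
Nothing else within 140 s beats 551.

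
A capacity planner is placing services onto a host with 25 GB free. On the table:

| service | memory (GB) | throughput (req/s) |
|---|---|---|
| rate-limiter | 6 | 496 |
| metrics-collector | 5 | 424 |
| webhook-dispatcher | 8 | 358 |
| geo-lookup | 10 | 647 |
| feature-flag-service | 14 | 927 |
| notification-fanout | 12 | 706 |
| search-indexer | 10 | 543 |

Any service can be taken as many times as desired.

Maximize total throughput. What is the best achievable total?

Ranking by ratio (throughput/GB): metrics-collector 84.80, rate-limiter 82.67, feature-flag-service 66.21, geo-lookup 64.70.
The ratio ordering already packs tightly: 5×metrics-collector, 25 GB, 2120.

2120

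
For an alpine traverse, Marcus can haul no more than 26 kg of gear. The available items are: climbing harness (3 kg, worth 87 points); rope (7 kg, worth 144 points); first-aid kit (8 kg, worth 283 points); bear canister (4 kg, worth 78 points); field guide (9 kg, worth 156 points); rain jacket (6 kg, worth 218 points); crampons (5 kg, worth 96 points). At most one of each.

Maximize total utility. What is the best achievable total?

762

Density check — rain jacket 36.33, first-aid kit 35.38, climbing harness 29.00, rope 20.57 are the best per kg.
A density-first pass picks climbing harness + rope + first-aid kit + rain jacket — 732 at 24 kg.
Replace rope with bear canister + crampons: the trade gains 30 net, giving 762 at 26 kg.
The closest alternative, climbing harness + first-aid kit + field guide + rain jacket, reaches only 744.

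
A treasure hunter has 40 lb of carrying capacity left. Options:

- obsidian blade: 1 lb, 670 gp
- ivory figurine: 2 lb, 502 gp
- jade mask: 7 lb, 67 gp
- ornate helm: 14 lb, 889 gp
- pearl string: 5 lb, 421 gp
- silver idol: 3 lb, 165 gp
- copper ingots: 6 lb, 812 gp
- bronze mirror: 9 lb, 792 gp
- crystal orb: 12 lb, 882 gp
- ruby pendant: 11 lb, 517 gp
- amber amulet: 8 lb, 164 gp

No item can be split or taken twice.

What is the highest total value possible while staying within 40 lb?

4251

By value per lb: obsidian blade 670.00, ivory figurine 251.00, copper ingots 135.33 lead.
A density-first pass picks obsidian blade + ivory figurine + pearl string + silver idol + copper ingots + bronze mirror + crystal orb — 4244 at 38 lb.
Replace crystal orb with ornate helm: the trade gains 7 net, giving 4251 at 40 lb.
Nothing else within 40 lb beats 4251.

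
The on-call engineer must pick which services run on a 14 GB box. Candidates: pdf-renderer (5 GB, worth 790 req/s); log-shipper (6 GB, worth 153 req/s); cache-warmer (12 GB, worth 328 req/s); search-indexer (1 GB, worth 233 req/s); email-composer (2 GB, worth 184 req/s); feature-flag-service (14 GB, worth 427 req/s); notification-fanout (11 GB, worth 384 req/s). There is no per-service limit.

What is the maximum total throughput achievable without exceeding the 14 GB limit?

Taking 14×search-indexer: 14 GB used, 3262 in throughput.
No other feasible combination exceeds 3262.

3262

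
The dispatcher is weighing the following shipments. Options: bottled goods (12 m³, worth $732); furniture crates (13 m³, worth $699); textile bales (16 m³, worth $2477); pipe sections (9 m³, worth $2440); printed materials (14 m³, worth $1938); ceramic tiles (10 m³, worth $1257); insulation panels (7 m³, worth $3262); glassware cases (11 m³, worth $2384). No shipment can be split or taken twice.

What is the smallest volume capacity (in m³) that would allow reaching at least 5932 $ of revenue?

Look for the lowest-volume combination reaching 5932.
pipe sections + ceramic tiles + insulation panels reaches 6959 using 26 m³.
No combination under 26 m³ hits 5932.

26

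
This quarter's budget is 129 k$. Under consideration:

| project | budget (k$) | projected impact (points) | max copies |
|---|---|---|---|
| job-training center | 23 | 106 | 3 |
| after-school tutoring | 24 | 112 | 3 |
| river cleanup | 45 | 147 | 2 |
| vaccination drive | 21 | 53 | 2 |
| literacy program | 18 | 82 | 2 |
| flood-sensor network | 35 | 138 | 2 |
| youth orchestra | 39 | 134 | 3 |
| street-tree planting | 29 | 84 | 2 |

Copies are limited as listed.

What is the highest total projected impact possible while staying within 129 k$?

594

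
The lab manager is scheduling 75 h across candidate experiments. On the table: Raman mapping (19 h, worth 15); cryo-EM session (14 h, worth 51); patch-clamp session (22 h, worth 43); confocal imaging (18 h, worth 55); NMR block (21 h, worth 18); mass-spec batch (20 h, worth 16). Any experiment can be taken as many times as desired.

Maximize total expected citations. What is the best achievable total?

The ratio heuristic lands on 5×cryo-EM session (255) but leaves 5 h idle.
The 14 h tied up in cryo-EM session is better spent on confocal imaging — total rises to 259 (74 h).
Every other selection either busts 75 h or fails to beat 259.

259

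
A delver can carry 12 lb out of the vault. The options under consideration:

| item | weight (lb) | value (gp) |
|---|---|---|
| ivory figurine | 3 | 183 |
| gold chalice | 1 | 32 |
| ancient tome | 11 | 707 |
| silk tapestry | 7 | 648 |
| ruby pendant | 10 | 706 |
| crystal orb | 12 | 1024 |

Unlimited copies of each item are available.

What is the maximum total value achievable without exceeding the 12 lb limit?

Taking the top-ratio items first gives ivory figurine + 2×gold chalice + silk tapestry for 895 (12 lb).
The 12 lb tied up in ivory figurine and 2×gold chalice and silk tapestry is better spent on crystal orb — total rises to 1024 (12 lb).

1024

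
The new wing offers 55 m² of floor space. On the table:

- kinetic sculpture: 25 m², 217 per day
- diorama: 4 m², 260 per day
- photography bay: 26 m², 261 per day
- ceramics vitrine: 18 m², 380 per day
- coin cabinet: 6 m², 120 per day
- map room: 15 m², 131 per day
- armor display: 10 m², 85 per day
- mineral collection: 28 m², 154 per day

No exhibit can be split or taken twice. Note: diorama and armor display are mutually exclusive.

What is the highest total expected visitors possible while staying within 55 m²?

1021

Best packing: diorama + photography bay + ceramics vitrine + coin cabinet — 54 m², 1021 total.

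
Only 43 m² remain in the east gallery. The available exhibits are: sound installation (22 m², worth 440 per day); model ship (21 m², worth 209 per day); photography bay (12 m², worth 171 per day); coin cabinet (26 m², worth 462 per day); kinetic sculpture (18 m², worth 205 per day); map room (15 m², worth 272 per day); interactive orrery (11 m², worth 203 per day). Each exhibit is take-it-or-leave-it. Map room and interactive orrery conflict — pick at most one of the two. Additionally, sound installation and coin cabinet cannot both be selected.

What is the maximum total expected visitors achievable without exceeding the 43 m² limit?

734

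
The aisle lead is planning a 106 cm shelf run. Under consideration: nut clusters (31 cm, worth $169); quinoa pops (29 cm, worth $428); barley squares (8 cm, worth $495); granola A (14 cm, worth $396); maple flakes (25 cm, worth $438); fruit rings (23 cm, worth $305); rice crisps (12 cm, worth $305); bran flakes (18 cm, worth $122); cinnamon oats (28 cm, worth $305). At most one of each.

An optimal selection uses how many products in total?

Best achievable weekly sales is 2184.
quinoa pops + barley squares + granola A + maple flakes + rice crisps + bran flakes hits 2184 at 106 cm.
Any selection reaching 2184 contains exactly 6 products.

6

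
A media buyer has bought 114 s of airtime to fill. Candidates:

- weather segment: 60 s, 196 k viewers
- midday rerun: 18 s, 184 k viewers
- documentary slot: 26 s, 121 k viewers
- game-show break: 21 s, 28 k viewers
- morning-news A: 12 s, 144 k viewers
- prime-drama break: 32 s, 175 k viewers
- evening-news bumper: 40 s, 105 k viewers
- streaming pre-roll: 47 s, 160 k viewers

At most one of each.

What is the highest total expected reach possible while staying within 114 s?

663

By expected reach per s: morning-news A 12.00, midday rerun 10.22, prime-drama break 5.47 lead.
A density-first pass picks midday rerun + documentary slot + game-show break + morning-news A + prime-drama break — 652 at 109 s.
Dropping documentary slot and game-show break frees 47 s; slotting in streaming pre-roll (47 s) lifts the total to 663 at 109 s.
No other feasible combination exceeds 663.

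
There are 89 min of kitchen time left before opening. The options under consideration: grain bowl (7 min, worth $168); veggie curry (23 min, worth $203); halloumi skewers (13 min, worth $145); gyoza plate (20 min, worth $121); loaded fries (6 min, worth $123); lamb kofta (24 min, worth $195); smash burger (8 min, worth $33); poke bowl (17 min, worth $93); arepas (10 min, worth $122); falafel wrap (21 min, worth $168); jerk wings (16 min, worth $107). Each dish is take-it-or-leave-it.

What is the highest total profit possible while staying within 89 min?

962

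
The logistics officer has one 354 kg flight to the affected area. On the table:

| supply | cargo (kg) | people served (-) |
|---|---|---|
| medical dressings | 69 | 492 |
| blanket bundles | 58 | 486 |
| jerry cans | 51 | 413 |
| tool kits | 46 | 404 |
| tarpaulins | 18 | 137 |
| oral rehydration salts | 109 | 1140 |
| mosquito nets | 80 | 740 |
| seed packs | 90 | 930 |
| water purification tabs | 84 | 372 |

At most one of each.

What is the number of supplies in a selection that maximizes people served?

Optimal total is 3373.
One optimal bundle: blanket bundles + jerry cans + tool kits + oral rehydration salts + seed packs (354 kg).
All optima have 5 supplies.

5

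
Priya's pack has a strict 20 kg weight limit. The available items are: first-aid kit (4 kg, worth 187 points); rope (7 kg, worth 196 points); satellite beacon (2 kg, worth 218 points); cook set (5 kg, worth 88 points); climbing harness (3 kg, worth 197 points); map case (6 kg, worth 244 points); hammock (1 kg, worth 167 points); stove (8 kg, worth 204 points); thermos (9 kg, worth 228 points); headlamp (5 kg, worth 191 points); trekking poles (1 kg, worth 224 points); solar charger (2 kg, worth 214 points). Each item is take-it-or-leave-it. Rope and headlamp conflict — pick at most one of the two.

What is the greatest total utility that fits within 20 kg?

1455

Taking the top-ratio items first gives first-aid kit + satellite beacon + climbing harness + map case + hammock + trekking poles + solar charger for 1451 (19 kg).
Dropping first-aid kit frees 4 kg; slotting in headlamp (5 kg) lifts the total to 1455 at 20 kg.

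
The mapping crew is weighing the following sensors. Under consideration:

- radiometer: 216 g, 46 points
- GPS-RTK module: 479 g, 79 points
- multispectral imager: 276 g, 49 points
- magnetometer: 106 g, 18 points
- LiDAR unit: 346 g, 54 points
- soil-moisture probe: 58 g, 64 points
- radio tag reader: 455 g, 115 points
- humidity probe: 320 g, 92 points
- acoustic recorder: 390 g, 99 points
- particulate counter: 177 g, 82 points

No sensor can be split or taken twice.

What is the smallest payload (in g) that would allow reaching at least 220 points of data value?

Minimise g subject to total data value ≥ 220.
Taking soil-moisture probe + humidity probe + particulate counter gives 238 (≥ 220) for 555 g.
Any bundle with less than 555 g falls short of 220.

555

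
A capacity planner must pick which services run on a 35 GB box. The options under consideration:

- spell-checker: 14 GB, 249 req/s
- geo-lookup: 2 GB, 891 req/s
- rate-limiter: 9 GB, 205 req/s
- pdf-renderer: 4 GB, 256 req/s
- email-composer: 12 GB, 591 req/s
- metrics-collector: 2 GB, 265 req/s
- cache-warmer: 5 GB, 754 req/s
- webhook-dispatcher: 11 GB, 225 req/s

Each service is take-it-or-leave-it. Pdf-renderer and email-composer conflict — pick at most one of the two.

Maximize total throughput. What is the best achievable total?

2750

By throughput per GB: geo-lookup 445.50, cache-warmer 150.80, metrics-collector 132.50 lead.
Best packing: spell-checker + geo-lookup + email-composer + metrics-collector + cache-warmer — 35 GB, 2750 total.
Next best is geo-lookup + email-composer + metrics-collector + cache-warmer + webhook-dispatcher at 2726 (32 GB) — short by 24.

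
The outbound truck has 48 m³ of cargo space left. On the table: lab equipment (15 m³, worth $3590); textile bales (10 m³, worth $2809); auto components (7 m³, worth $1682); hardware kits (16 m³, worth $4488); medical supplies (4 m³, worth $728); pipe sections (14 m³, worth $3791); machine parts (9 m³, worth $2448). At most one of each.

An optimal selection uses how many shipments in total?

Best achievable revenue is 12770.
For example textile bales + auto components + hardware kits + pipe sections achieves it, using 47 m³.
Every optimal selection uses 4 shipments.

4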